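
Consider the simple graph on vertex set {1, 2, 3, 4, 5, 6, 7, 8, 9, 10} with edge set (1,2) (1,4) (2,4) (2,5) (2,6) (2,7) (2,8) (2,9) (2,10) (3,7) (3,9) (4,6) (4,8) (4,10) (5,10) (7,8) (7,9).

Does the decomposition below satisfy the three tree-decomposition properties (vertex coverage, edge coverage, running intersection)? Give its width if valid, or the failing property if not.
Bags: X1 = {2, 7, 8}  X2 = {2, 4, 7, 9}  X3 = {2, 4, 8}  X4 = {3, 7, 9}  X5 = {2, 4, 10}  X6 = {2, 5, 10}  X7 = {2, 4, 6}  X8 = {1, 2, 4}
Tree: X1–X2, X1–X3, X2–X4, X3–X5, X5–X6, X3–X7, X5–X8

A tree decomposition must satisfy three properties: every vertex lies in some bag; for every edge, both endpoints lie together in some bag; and for every vertex, the bags containing it form a connected subtree. Here bags containing vertex 4 are not connected in the tree, so the decomposition is invalid.

No — bags containing vertex 4 are not connected in the tree.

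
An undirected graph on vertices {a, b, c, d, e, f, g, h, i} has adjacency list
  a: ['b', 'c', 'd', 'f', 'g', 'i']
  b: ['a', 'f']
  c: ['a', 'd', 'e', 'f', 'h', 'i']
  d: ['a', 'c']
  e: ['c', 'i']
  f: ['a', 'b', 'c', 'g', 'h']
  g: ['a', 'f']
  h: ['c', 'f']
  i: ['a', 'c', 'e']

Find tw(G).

A width-2 tree decomposition is:
Bags: B1 = {a, c, f}  B2 = {a, f, g}  B3 = {a, c, i}  B4 = {c, f, h}  B5 = {a, b, f}  B6 = {a, c, d}  B7 = {c, e, i}
Tree: B1–B2, B1–B3, B1–B4, B2–B5, B3–B6, B3–B7
Each bag holds 3 vertices, so the decomposition has width 2, which upper-bounds the treewidth. Conversely, {a, f, g} is a clique of size 3, and the vertices of any clique must share a bag in every tree decomposition; so some bag has ≥ 3 vertices and tw(G) ≥ 2. Combining the bounds, tw(G) = 2.

2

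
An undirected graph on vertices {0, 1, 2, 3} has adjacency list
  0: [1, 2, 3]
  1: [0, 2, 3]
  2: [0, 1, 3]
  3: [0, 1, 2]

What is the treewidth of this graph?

A width-3 tree decomposition is:
Bags: B1 = {0, 1, 2, 3}
Tree: (single bag)
With just one bag of size 4, the width is 4 − 1 = 3, so tw(G) ≤ 3. Conversely, {0, 1, 2, 3} is a clique of size 4, and the vertices of any clique must share a bag in every tree decomposition; so some bag has ≥ 4 vertices and tw(G) ≥ 3. Hence tw(G) = 3 exactly.

3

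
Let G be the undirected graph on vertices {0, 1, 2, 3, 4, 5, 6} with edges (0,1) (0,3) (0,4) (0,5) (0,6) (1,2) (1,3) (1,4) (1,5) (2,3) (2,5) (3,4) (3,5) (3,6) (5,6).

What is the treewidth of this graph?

A width-3 tree decomposition is:
Bags: B1 = {1, 2, 3, 5}  B2 = {0, 1, 3, 5}  B3 = {0, 3, 5, 6}  B4 = {0, 1, 3, 4}
Tree: B1–B2, B2–B3, B2–B4
Every bag has size at most 4, so the width is 4 − 1 = 3 and tw(G) ≤ 3. On the other hand G contains the 4-clique {0, 1, 3, 4}. A clique must lie in a single bag of any decomposition, so no decomposition can have width below 3. Hence tw(G) = 3 exactly.

3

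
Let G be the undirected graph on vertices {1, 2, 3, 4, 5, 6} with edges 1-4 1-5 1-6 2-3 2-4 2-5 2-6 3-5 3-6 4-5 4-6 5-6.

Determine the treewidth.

3

A width-3 tree decomposition is:
Bags: B1 = {2, 4, 5, 6}  B2 = {1, 4, 5, 6}  B3 = {2, 3, 5, 6}
Tree: B1–B2, B1–B3
Every bag has size at most 4, so the width is 4 − 1 = 3 and tw(G) ≤ 3. On the other hand G contains the 4-clique {1, 4, 5, 6}. A clique must lie in a single bag of any decomposition, so no decomposition can have width below 3. Hence tw(G) = 3 exactly.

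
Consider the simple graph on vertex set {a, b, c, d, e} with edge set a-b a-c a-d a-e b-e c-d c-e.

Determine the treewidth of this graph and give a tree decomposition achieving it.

Each bag holds 3 vertices, so the decomposition has width 2, which upper-bounds the treewidth. Conversely, {a, c, d} is a clique of size 3, and the vertices of any clique must share a bag in every tree decomposition; so some bag has ≥ 3 vertices and tw(G) ≥ 2. Combining the bounds, tw(G) = 2.

Treewidth 2.
One optimal decomposition is:
Bags: B1 = {a, c, e}  B2 = {a, c, d}  B3 = {a, b, e}
Tree: B1–B2, B1–B3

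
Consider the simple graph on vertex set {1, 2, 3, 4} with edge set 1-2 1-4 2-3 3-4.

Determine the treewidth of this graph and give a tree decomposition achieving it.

The largest bag has 3 vertices, giving width 2; this decomposition certifies tw(G) ≤ 2. The edges 3–4–1–2–3 form a cycle, so G is not a tree and its treewidth is at least 2. Therefore the treewidth is 2.

Treewidth 2.
Bags: B1 = {1, 3, 4}  B2 = {1, 2, 3}
Tree: B1–B2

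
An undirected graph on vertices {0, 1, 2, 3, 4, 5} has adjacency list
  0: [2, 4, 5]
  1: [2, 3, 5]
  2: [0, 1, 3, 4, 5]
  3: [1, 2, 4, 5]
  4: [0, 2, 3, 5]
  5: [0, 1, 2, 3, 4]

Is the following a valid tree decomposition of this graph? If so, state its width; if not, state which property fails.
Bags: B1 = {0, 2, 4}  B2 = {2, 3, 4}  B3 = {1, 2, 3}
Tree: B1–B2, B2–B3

No — vertex 5 appears in no bag.

A tree decomposition must satisfy three properties: every vertex lies in some bag; for every edge, both endpoints lie together in some bag; and for every vertex, the bags containing it form a connected subtree. Here vertex 5 appears in no bag, so the decomposition is invalid.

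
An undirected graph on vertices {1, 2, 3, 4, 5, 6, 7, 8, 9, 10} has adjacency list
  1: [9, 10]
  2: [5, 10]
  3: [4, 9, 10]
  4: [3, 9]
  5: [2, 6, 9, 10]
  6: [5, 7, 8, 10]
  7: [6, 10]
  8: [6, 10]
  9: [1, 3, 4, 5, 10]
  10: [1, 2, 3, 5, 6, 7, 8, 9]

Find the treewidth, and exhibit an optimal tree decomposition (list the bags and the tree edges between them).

Treewidth 2.
Bags: B1 = {3, 9, 10}  B2 = {5, 9, 10}  B3 = {2, 5, 10}  B4 = {5, 6, 10}  B5 = {3, 4, 9}  B6 = {6, 8, 10}  B7 = {6, 7, 10}  B8 = {1, 9, 10}
Tree: B1–B2, B2–B3, B2–B4, B1–B5, B4–B6, B6–B7, B1–B8

Every bag has size at most 3, so the width is 3 − 1 = 2 and tw(G) ≤ 2. On the other hand G contains the 3-clique {1, 9, 10}. A clique must lie in a single bag of any decomposition, so no decomposition can have width below 2. The upper and lower bounds meet at 2, so that is the treewidth.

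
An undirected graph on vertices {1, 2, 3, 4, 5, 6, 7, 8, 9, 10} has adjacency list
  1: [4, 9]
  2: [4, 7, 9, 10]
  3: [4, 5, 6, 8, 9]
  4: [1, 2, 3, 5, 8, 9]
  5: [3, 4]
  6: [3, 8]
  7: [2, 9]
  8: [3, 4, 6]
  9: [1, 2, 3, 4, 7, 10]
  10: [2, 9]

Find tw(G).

A width-2 tree decomposition is:
Bags: B1 = {3, 4, 9}  B2 = {2, 4, 9}  B3 = {2, 7, 9}  B4 = {3, 4, 5}  B5 = {1, 4, 9}  B6 = {3, 4, 8}  B7 = {2, 9, 10}  B8 = {3, 6, 8}
Tree: B1–B2, B2–B3, B1–B4, B1–B5, B4–B6, B2–B7, B6–B8
The largest bag has 3 vertices, giving width 2; this decomposition certifies tw(G) ≤ 2. For the lower bound, the 3 vertices {2, 9, 10} are pairwise adjacent, and any tree decomposition puts a clique entirely inside one bag — forcing width ≥ 2. Therefore the treewidth is 2.

2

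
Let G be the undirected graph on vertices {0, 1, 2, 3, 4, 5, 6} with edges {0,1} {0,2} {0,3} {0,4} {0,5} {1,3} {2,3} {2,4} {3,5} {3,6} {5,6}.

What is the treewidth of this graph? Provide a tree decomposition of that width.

Treewidth 2.
Bags: B1 = {0, 2, 3}  B2 = {0, 3, 5}  B3 = {3, 5, 6}  B4 = {0, 1, 3}  B5 = {0, 2, 4}
Tree: B1–B2, B2–B3, B1–B4, B1–B5

The largest bag has 3 vertices, giving width 2; this decomposition certifies tw(G) ≤ 2. On the other hand G contains the 3-clique {0, 1, 3}. A clique must lie in a single bag of any decomposition, so no decomposition can have width below 2. Hence tw(G) = 2 exactly.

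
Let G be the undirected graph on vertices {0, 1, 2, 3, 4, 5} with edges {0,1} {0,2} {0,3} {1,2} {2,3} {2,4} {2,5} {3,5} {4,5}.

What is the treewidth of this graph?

2

A width-2 tree decomposition is:
Bags: B1 = {2, 3, 5}  B2 = {2, 4, 5}  B3 = {0, 2, 3}  B4 = {0, 1, 2}
Tree: B1–B2, B1–B3, B3–B4
Every bag has size at most 3, so the width is 3 − 1 = 2 and tw(G) ≤ 2. For the lower bound, the 3 vertices {0, 1, 2} are pairwise adjacent, and any tree decomposition puts a clique entirely inside one bag — forcing width ≥ 2. Hence tw(G) = 2 exactly.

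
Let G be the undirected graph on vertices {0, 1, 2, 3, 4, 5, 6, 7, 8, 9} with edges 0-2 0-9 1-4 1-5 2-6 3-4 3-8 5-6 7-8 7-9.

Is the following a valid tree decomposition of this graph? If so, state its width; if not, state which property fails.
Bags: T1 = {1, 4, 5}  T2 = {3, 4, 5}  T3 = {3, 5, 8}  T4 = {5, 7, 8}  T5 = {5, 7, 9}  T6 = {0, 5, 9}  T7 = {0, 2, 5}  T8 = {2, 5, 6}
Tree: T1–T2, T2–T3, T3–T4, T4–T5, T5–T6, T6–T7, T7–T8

Yes; width 2.

Vertex coverage: the bags together contain {0, 1, 2, 3, 4, 5, 6, 7, 8, 9}, the full vertex set. Edge coverage: each edge of G has both endpoints in at least one bag. Running intersection: for every vertex, the bags containing it form a connected subtree. All three properties hold, so this is a valid tree decomposition of width max|bag| − 1 = 2, and hence tw(G) ≤ 2.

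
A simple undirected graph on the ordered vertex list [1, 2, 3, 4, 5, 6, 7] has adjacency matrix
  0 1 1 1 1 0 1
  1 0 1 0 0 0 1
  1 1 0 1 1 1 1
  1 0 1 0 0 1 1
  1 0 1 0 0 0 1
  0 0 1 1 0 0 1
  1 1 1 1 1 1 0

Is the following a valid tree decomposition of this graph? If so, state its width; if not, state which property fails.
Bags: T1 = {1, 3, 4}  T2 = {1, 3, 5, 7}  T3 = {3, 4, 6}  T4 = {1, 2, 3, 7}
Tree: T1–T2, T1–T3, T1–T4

A tree decomposition must satisfy three properties: every vertex lies in some bag; for every edge, both endpoints lie together in some bag; and for every vertex, the bags containing it form a connected subtree. Here edge (7,4) lies in no bag, so the decomposition is invalid.

No — edge (7,4) lies in no bag.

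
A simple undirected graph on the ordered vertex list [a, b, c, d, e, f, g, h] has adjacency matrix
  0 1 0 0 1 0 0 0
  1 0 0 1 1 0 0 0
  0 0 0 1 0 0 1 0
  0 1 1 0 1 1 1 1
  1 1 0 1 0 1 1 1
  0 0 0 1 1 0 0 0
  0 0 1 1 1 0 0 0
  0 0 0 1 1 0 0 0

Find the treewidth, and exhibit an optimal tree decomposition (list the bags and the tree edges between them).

Treewidth 2.
One optimal decomposition is:
Bags: B1 = {d, e, g}  B2 = {b, d, e}  B3 = {c, d, g}  B4 = {d, e, h}  B5 = {a, b, e}  B6 = {d, e, f}
Tree: B1–B2, B1–B3, B2–B4, B2–B5, B2–B6

Every bag has size at most 3, so the width is 3 − 1 = 2 and tw(G) ≤ 2. Conversely, {d, e, g} is a clique of size 3, and the vertices of any clique must share a bag in every tree decomposition; so some bag has ≥ 3 vertices and tw(G) ≥ 2. Combining the bounds, tw(G) = 2.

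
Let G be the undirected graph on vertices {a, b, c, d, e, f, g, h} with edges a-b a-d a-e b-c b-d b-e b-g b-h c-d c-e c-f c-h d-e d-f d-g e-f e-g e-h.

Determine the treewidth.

3

A width-3 tree decomposition is:
Bags: B1 = {b, c, d, e}  B2 = {a, b, d, e}  B3 = {c, d, e, f}  B4 = {b, c, e, h}  B5 = {b, d, e, g}
Tree: B1–B2, B1–B3, B1–B4, B2–B5
Every bag has size at most 4, so the width is 4 − 1 = 3 and tw(G) ≤ 3. Conversely, {c, d, e, f} is a clique of size 4, and the vertices of any clique must share a bag in every tree decomposition; so some bag has ≥ 4 vertices and tw(G) ≥ 3. Therefore the treewidth is 3.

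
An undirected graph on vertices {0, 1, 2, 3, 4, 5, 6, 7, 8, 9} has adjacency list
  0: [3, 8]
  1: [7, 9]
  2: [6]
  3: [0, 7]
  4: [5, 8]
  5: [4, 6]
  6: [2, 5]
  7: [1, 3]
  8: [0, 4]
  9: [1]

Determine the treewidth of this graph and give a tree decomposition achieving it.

Each bag holds 2 vertices, so the decomposition has width 1, which upper-bounds the treewidth. Since G has at least one edge (e.g. 2–6), it is not an edgeless graph, so tw(G) ≥ 1. The upper and lower bounds meet at 1, so that is the treewidth.

Treewidth 1.
Bags: B1 = {2, 6}  B2 = {5, 6}  B3 = {4, 5}  B4 = {4, 8}  B5 = {0, 8}  B6 = {0, 3}  B7 = {3, 7}  B8 = {1, 7}  B9 = {1, 9}
Tree: B1–B2, B2–B3, B3–B4, B4–B5, B5–B6, B6–B7, B7–B8, B8–B9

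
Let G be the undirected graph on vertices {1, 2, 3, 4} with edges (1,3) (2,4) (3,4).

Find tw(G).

A width-1 tree decomposition is:
Bags: B1 = {2, 4}  B2 = {3, 4}  B3 = {1, 3}
Tree: B1–B2, B2–B3
Each bag holds 2 vertices, so the decomposition has width 1, which upper-bounds the treewidth. G has an edge, so its treewidth is at least 1. Therefore the treewidth is 1.

1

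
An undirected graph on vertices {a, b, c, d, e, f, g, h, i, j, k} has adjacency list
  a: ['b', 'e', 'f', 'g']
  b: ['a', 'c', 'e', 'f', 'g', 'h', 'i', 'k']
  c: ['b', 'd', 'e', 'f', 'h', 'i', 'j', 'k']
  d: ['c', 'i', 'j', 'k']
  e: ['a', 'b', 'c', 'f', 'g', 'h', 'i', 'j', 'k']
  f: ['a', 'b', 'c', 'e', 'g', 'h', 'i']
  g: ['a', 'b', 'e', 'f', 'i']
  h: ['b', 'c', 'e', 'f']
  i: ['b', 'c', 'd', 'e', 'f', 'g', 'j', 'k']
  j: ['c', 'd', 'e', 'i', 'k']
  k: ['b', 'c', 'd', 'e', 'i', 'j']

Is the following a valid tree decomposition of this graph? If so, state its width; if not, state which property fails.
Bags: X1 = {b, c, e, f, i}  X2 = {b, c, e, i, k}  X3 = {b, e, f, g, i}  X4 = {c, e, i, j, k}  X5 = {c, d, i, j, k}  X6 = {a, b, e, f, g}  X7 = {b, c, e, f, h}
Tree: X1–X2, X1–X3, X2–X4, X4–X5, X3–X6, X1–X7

Checking the three conditions: (i) the bags cover all of {a, b, c, d, e, f, g, h, i, j, k}; (ii) for each edge, some bag contains both endpoints; (iii) the bags containing any fixed vertex form a subtree. All hold, so the decomposition is valid with width 5 − 1 = 4.

Yes; width 4.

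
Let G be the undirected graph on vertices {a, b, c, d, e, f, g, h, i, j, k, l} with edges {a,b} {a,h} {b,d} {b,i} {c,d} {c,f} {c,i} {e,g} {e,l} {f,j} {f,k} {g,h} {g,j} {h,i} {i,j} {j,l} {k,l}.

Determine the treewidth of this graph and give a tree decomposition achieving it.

The largest bag has 4 vertices, giving width 3; this decomposition certifies tw(G) ≤ 3. For the lower bound: the 4 vertex sets {e,k,l}, {f}, {j}, {c,g,h,i} are disjoint, each induces a connected subgraph, and every pair is joined by at least one edge of G. Contracting each set to a single vertex therefore yields K_{4} as a minor, and since treewidth is minor-monotone, tw(G) ≥ tw(K_{4}) = 3. Combining the bounds, tw(G) = 3.

Treewidth 3.
One optimal decomposition is:
Bags: B1 = {e, f, k, l}  B2 = {e, f, j, l}  B3 = {e, f, g, j}  B4 = {c, f, g, j}  B5 = {c, g, i, j}  B6 = {c, g, h, i}  B7 = {c, d, h, i}  B8 = {b, d, h, i}  B9 = {a, b, d, h}
Tree: B1–B2, B2–B3, B3–B4, B4–B5, B5–B6, B6–B7, B7–B8, B8–B9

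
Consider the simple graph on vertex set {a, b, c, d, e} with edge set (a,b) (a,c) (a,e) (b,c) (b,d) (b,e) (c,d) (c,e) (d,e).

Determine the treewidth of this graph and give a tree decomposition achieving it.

Treewidth 3.
Bags: B1 = {b, c, d, e}  B2 = {a, b, c, e}
Tree: B1–B2

Each bag holds 4 vertices, so the decomposition has width 3, which upper-bounds the treewidth. For the lower bound, the 4 vertices {b, c, d, e} are pairwise adjacent, and any tree decomposition puts a clique entirely inside one bag — forcing width ≥ 3. Hence tw(G) = 3 exactly.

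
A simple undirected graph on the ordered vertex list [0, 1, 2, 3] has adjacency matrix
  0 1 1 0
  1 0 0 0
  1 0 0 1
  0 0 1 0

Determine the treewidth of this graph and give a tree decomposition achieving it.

Treewidth 1.
One optimal decomposition is:
Bags: B1 = {0, 1}  B2 = {0, 2}  B3 = {2, 3}
Tree: B1–B2, B2–B3

Each bag holds 2 vertices, so the decomposition has width 1, which upper-bounds the treewidth. Any graph with an edge has treewidth ≥ 1, and G has the edge 1–0. Combining the bounds, tw(G) = 1.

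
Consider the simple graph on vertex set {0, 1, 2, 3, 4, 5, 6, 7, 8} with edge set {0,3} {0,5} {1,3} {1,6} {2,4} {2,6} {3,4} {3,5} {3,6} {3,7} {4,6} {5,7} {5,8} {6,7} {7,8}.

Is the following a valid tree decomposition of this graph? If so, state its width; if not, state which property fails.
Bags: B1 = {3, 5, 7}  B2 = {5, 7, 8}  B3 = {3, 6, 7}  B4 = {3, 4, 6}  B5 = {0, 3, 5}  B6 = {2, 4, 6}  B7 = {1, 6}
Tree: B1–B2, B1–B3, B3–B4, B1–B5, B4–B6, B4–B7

No — edge (3,1) lies in no bag.

A tree decomposition must satisfy three properties: every vertex lies in some bag; for every edge, both endpoints lie together in some bag; and for every vertex, the bags containing it form a connected subtree. Here edge (3,1) lies in no bag, so the decomposition is invalid.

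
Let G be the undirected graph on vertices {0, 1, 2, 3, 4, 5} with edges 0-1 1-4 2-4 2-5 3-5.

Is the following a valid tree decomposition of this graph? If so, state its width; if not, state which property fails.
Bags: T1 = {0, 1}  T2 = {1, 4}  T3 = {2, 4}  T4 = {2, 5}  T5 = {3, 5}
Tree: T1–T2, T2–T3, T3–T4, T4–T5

Every vertex of G appears in some bag (union = {0, 1, 2, 3, 4, 5}); every edge is covered by a bag; and for each vertex v the set of bags containing v is connected in the bag tree. The decomposition is therefore valid. The largest bag has 2 vertices, so the width is 1.

Yes; width 1.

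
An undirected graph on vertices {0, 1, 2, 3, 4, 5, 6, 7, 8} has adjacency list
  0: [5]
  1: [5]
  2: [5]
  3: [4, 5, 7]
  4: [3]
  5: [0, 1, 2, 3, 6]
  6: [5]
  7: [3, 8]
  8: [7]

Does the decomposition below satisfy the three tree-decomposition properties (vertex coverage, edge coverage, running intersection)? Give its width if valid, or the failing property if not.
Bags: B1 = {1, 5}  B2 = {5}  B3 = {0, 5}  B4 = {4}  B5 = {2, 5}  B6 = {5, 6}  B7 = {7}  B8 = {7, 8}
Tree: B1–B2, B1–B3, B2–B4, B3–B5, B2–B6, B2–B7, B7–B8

A tree decomposition must satisfy three properties: every vertex lies in some bag; for every edge, both endpoints lie together in some bag; and for every vertex, the bags containing it form a connected subtree. Here vertex 3 appears in no bag, so the decomposition is invalid.

No — vertex 3 appears in no bag.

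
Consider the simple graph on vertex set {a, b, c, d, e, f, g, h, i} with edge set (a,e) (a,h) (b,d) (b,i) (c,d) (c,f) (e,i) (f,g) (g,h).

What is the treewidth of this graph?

2

A width-2 tree decomposition is:
Bags: B1 = {a, e, h}  B2 = {e, h, i}  B3 = {b, h, i}  B4 = {b, d, h}  B5 = {c, d, h}  B6 = {c, f, h}  B7 = {f, g, h}
Tree: B1–B2, B2–B3, B3–B4, B4–B5, B5–B6, B6–B7
Each bag holds 3 vertices, so the decomposition has width 2, which upper-bounds the treewidth. Since h–a–e–i–b–d–c–f–g–h is a cycle in G, G is not acyclic. Forests are exactly the graphs of treewidth ≤ 1, so tw(G) ≥ 2. Hence tw(G) = 2 exactly.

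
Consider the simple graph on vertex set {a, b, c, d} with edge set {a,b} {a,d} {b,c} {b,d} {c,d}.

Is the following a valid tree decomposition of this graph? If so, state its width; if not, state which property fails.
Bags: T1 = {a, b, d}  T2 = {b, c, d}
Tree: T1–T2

Yes; width 2.

Checking the three conditions: (i) the bags cover all of {a, b, c, d}; (ii) for each edge, some bag contains both endpoints; (iii) the bags containing any fixed vertex form a subtree. All hold, so the decomposition is valid with width 3 − 1 = 2.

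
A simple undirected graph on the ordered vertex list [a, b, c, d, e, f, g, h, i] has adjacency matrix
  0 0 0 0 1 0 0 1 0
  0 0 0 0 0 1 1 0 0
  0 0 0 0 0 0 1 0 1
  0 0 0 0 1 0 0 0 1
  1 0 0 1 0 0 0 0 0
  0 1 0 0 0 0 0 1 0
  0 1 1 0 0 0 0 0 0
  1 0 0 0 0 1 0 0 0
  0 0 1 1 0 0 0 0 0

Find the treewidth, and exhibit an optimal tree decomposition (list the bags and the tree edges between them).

Treewidth 2.
One such decomposition:
Bags: B1 = {b, f, h}  B2 = {a, b, h}  B3 = {a, b, e}  B4 = {b, d, e}  B5 = {b, d, i}  B6 = {b, c, i}  B7 = {b, c, g}
Tree: B1–B2, B2–B3, B3–B4, B4–B5, B5–B6, B6–B7

Every bag has size at most 3, so the width is 3 − 1 = 2 and tw(G) ≤ 2. Since b–f–h–a–e–d–i–c–g–b is a cycle in G, G is not acyclic. Forests are exactly the graphs of treewidth ≤ 1, so tw(G) ≥ 2. Combining the bounds, tw(G) = 2.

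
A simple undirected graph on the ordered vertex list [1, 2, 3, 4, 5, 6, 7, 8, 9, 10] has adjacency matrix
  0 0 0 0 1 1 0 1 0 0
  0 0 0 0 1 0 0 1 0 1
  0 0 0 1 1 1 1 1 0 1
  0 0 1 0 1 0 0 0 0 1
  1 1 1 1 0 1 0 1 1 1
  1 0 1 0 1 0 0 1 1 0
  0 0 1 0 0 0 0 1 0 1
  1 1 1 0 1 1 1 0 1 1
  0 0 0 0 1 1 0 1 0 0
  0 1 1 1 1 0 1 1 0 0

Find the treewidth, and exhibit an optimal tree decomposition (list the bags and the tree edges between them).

Each bag holds 4 vertices, so the decomposition has width 3, which upper-bounds the treewidth. On the other hand G contains the 4-clique {2, 5, 8, 10}. A clique must lie in a single bag of any decomposition, so no decomposition can have width below 3. Hence tw(G) = 3 exactly.

Treewidth 3.
One such decomposition:
Bags: B1 = {3, 5, 6, 8}  B2 = {5, 6, 8, 9}  B3 = {3, 5, 8, 10}  B4 = {1, 5, 6, 8}  B5 = {3, 4, 5, 10}  B6 = {2, 5, 8, 10}  B7 = {3, 7, 8, 10}
Tree: B1–B2, B1–B3, B1–B4, B3–B5, B3–B6, B3–B7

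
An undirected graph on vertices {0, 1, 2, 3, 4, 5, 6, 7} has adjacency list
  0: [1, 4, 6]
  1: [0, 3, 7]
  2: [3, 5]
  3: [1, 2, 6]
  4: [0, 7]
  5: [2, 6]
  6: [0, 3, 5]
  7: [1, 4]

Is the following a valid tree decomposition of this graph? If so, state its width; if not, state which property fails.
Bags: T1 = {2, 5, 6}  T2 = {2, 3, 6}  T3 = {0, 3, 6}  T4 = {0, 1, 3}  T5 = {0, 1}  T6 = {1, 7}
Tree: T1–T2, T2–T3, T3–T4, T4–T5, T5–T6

No — vertex 4 appears in no bag.

A tree decomposition must satisfy three properties: every vertex lies in some bag; for every edge, both endpoints lie together in some bag; and for every vertex, the bags containing it form a connected subtree. Here vertex 4 appears in no bag, so the decomposition is invalid.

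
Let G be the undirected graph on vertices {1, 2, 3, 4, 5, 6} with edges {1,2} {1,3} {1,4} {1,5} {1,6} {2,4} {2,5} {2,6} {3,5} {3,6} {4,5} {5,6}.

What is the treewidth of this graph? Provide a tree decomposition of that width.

Treewidth 3.
One optimal decomposition is:
Bags: B1 = {1, 2, 5, 6}  B2 = {1, 3, 5, 6}  B3 = {1, 2, 4, 5}
Tree: B1–B2, B1–B3

The largest bag has 4 vertices, giving width 3; this decomposition certifies tw(G) ≤ 3. Conversely, {1, 2, 4, 5} is a clique of size 4, and the vertices of any clique must share a bag in every tree decomposition; so some bag has ≥ 4 vertices and tw(G) ≥ 3. Therefore the treewidth is 3.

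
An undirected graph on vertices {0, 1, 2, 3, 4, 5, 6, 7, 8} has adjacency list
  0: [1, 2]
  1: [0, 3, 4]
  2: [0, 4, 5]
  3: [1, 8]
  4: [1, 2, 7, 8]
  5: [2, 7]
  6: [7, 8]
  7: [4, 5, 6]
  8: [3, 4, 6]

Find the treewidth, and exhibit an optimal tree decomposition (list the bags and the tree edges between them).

Every bag has size at most 4, so the width is 4 − 1 = 3 and tw(G) ≤ 3. For the lower bound: the 4 vertex sets {5,6,7}, {2}, {4}, {0,1,3,8} are disjoint, each induces a connected subgraph, and every pair is joined by at least one edge of G. Contracting each set to a single vertex therefore yields K_{4} as a minor, and since treewidth is minor-monotone, tw(G) ≥ tw(K_{4}) = 3. Hence tw(G) = 3 exactly.

Treewidth 3.
Bags: B1 = {2, 5, 6, 7}  B2 = {2, 4, 6, 7}  B3 = {2, 4, 6, 8}  B4 = {0, 2, 4, 8}  B5 = {0, 1, 4, 8}  B6 = {0, 1, 3, 8}
Tree: B1–B2, B2–B3, B3–B4, B4–B5, B5–B6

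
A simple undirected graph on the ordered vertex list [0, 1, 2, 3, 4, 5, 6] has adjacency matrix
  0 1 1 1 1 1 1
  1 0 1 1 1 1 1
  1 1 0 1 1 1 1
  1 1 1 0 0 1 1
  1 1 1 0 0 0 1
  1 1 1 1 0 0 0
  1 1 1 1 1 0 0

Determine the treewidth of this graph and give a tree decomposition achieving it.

Treewidth 4.
One optimal decomposition is:
Bags: B1 = {0, 1, 2, 3, 6}  B2 = {0, 1, 2, 3, 5}  B3 = {0, 1, 2, 4, 6}
Tree: B1–B2, B1–B3

Each bag holds 5 vertices, so the decomposition has width 4, which upper-bounds the treewidth. For the lower bound, the 5 vertices {0, 1, 2, 3, 5} are pairwise adjacent, and any tree decomposition puts a clique entirely inside one bag — forcing width ≥ 4. The upper and lower bounds meet at 4, so that is the treewidth.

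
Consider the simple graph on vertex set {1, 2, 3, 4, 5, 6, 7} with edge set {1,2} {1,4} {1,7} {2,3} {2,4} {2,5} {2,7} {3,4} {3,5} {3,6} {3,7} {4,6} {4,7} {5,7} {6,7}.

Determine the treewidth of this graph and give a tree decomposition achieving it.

Every bag has size at most 4, so the width is 4 − 1 = 3 and tw(G) ≤ 3. Conversely, {1, 2, 4, 7} is a clique of size 4, and the vertices of any clique must share a bag in every tree decomposition; so some bag has ≥ 4 vertices and tw(G) ≥ 3. Therefore the treewidth is 3.

Treewidth 3.
One such decomposition:
Bags: B1 = {1, 2, 4, 7}  B2 = {2, 3, 4, 7}  B3 = {3, 4, 6, 7}  B4 = {2, 3, 5, 7}
Tree: B1–B2, B2–B3, B2–B4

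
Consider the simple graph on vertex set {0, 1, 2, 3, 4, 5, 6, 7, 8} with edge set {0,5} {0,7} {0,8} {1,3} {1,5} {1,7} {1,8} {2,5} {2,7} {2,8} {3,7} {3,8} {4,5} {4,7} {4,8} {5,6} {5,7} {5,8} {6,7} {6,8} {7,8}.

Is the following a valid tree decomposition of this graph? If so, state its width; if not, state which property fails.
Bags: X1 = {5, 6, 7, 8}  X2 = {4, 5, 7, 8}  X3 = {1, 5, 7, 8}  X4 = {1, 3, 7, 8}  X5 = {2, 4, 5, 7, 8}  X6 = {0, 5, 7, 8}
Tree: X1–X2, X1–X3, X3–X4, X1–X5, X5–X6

A tree decomposition must satisfy three properties: every vertex lies in some bag; for every edge, both endpoints lie together in some bag; and for every vertex, the bags containing it form a connected subtree. Here bags containing vertex 4 are not connected in the tree, so the decomposition is invalid.

No — bags containing vertex 4 are not connected in the tree.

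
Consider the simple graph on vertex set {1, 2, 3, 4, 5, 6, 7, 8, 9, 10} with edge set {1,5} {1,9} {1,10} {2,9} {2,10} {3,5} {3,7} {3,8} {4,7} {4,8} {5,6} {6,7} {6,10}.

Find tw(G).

2

A width-2 tree decomposition is:
Bags: B1 = {1, 2, 9}  B2 = {1, 2, 10}  B3 = {1, 5, 10}  B4 = {5, 6, 10}  B5 = {3, 5, 6}  B6 = {3, 6, 7}  B7 = {3, 7, 8}  B8 = {4, 7, 8}
Tree: B1–B2, B2–B3, B3–B4, B4–B5, B5–B6, B6–B7, B7–B8
Each bag holds 3 vertices, so the decomposition has width 2, which upper-bounds the treewidth. The edges 9–2–10–1–9 form a cycle, so G is not a tree and its treewidth is at least 2. Combining the bounds, tw(G) = 2.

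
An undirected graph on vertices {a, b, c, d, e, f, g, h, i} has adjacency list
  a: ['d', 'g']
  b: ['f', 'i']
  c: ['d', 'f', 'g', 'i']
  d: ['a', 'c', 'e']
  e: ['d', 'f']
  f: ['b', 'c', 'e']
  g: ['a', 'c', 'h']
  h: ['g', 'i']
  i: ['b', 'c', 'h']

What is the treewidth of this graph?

A width-3 tree decomposition is:
Bags: B1 = {b, g, h, i}  B2 = {b, c, g, i}  B3 = {b, c, f, g}  B4 = {a, c, f, g}  B5 = {a, c, d, f}  B6 = {a, d, e, f}
Tree: B1–B2, B2–B3, B3–B4, B4–B5, B5–B6
Every bag has size at most 4, so the width is 4 − 1 = 3 and tw(G) ≤ 3. For the lower bound: the 4 vertex sets {b,h,i}, {g}, {c}, {a,d,e,f} are disjoint, each induces a connected subgraph, and every pair is joined by at least one edge of G. Contracting each set to a single vertex therefore yields K_{4} as a minor, and since treewidth is minor-monotone, tw(G) ≥ tw(K_{4}) = 3. Therefore the treewidth is 3.

3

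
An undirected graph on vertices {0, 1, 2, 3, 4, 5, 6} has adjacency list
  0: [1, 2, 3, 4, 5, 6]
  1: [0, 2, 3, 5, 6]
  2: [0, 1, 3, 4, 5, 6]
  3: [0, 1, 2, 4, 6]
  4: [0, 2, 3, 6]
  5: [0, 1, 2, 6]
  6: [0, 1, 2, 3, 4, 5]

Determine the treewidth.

A width-4 tree decomposition is:
Bags: B1 = {0, 2, 3, 4, 6}  B2 = {0, 1, 2, 3, 6}  B3 = {0, 1, 2, 5, 6}
Tree: B1–B2, B2–B3
Each bag holds 5 vertices, so the decomposition has width 4, which upper-bounds the treewidth. Conversely, {0, 1, 2, 3, 6} is a clique of size 5, and the vertices of any clique must share a bag in every tree decomposition; so some bag has ≥ 5 vertices and tw(G) ≥ 4. Hence tw(G) = 4 exactly.

4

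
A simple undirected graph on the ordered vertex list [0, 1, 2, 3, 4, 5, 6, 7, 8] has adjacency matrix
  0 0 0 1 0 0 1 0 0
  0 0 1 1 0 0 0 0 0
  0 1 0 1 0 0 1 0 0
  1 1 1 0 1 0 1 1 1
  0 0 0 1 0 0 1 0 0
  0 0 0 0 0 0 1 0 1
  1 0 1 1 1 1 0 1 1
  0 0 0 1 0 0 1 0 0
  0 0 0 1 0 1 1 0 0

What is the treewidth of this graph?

2

A width-2 tree decomposition is:
Bags: B1 = {3, 6, 7}  B2 = {3, 6, 8}  B3 = {3, 4, 6}  B4 = {5, 6, 8}  B5 = {2, 3, 6}  B6 = {0, 3, 6}  B7 = {1, 2, 3}
Tree: B1–B2, B2–B3, B2–B4, B1–B5, B1–B6, B5–B7
The largest bag has 3 vertices, giving width 2; this decomposition certifies tw(G) ≤ 2. Conversely, {1, 2, 3} is a clique of size 3, and the vertices of any clique must share a bag in every tree decomposition; so some bag has ≥ 3 vertices and tw(G) ≥ 2. The upper and lower bounds meet at 2, so that is the treewidth.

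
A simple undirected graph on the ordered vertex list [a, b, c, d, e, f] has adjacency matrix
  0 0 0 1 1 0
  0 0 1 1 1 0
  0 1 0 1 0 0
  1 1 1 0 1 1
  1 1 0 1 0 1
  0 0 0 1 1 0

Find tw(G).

A width-2 tree decomposition is:
Bags: B1 = {b, d, e}  B2 = {a, d, e}  B3 = {b, c, d}  B4 = {d, e, f}
Tree: B1–B2, B1–B3, B2–B4
Every bag has size at most 3, so the width is 3 − 1 = 2 and tw(G) ≤ 2. Conversely, {d, e, f} is a clique of size 3, and the vertices of any clique must share a bag in every tree decomposition; so some bag has ≥ 3 vertices and tw(G) ≥ 2. Therefore the treewidth is 2.

2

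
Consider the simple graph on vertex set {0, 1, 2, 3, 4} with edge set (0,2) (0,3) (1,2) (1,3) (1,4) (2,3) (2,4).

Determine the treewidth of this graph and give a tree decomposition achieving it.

Treewidth 2.
Bags: B1 = {1, 2, 4}  B2 = {1, 2, 3}  B3 = {0, 2, 3}
Tree: B1–B2, B2–B3

Every bag has size at most 3, so the width is 3 − 1 = 2 and tw(G) ≤ 2. Conversely, {0, 2, 3} is a clique of size 3, and the vertices of any clique must share a bag in every tree decomposition; so some bag has ≥ 3 vertices and tw(G) ≥ 2. The upper and lower bounds meet at 2, so that is the treewidth.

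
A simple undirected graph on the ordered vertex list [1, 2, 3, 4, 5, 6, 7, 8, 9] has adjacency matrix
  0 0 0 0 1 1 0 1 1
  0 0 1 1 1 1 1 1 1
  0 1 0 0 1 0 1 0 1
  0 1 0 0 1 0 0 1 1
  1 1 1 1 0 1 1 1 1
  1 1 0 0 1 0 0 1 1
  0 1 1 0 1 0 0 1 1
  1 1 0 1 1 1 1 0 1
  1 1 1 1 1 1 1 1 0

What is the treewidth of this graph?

4

A width-4 tree decomposition is:
Bags: B1 = {2, 5, 6, 8, 9}  B2 = {2, 4, 5, 8, 9}  B3 = {2, 5, 7, 8, 9}  B4 = {1, 5, 6, 8, 9}  B5 = {2, 3, 5, 7, 9}
Tree: B1–B2, B1–B3, B1–B4, B3–B5
Every bag has size at most 5, so the width is 5 − 1 = 4 and tw(G) ≤ 4. On the other hand G contains the 5-clique {1, 5, 6, 8, 9}. A clique must lie in a single bag of any decomposition, so no decomposition can have width below 4. Hence tw(G) = 4 exactly.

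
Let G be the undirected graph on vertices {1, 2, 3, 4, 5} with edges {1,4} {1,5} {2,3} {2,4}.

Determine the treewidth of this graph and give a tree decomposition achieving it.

Treewidth 1.
One optimal decomposition is:
Bags: B1 = {1, 4}  B2 = {2, 4}  B3 = {1, 5}  B4 = {2, 3}
Tree: B1–B2, B1–B3, B2–B4

Each bag holds 2 vertices, so the decomposition has width 1, which upper-bounds the treewidth. G has an edge, so its treewidth is at least 1. Hence tw(G) = 1 exactly.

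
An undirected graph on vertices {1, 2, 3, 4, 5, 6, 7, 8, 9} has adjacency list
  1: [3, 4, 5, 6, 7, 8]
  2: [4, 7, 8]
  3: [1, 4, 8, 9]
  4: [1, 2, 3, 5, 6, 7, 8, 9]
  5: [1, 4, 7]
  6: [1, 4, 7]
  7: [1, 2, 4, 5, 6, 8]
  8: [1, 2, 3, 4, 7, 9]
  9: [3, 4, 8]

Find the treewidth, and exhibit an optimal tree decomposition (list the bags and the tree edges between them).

Each bag holds 4 vertices, so the decomposition has width 3, which upper-bounds the treewidth. For the lower bound, the 4 vertices {1, 3, 4, 8} are pairwise adjacent, and any tree decomposition puts a clique entirely inside one bag — forcing width ≥ 3. Hence tw(G) = 3 exactly.

Treewidth 3.
One such decomposition:
Bags: B1 = {1, 4, 6, 7}  B2 = {1, 4, 7, 8}  B3 = {2, 4, 7, 8}  B4 = {1, 4, 5, 7}  B5 = {1, 3, 4, 8}  B6 = {3, 4, 8, 9}
Tree: B1–B2, B2–B3, B2–B4, B2–B5, B5–B6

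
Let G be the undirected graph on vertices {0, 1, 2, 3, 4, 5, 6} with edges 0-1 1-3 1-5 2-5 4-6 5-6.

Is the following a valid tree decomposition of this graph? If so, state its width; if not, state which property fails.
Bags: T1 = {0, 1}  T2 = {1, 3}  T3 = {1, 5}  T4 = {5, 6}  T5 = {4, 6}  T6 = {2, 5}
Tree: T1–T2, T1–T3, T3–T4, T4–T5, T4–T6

Checking the three conditions: (i) the bags cover all of {0, 1, 2, 3, 4, 5, 6}; (ii) for each edge, some bag contains both endpoints; (iii) the bags containing any fixed vertex form a subtree. All hold, so the decomposition is valid with width 2 − 1 = 1.

Yes; width 1.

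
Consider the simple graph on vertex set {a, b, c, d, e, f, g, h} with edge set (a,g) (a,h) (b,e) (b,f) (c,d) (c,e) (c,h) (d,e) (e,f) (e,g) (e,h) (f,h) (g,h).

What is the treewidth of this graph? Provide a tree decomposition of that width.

Every bag has size at most 3, so the width is 3 − 1 = 2 and tw(G) ≤ 2. On the other hand G contains the 3-clique {c, d, e}. A clique must lie in a single bag of any decomposition, so no decomposition can have width below 2. Combining the bounds, tw(G) = 2.

Treewidth 2.
One such decomposition:
Bags: B1 = {e, f, h}  B2 = {c, e, h}  B3 = {b, e, f}  B4 = {c, d, e}  B5 = {e, g, h}  B6 = {a, g, h}
Tree: B1–B2, B1–B3, B2–B4, B2–B5, B5–B6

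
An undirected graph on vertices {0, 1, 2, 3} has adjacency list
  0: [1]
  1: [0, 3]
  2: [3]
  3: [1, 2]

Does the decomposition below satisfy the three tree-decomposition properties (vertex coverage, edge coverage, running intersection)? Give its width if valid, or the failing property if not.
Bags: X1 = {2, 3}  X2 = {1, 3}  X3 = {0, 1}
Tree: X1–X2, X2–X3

Yes; width 1.

Checking the three conditions: (i) the bags cover all of {0, 1, 2, 3}; (ii) for each edge, some bag contains both endpoints; (iii) the bags containing any fixed vertex form a subtree. All hold, so the decomposition is valid with width 2 − 1 = 1.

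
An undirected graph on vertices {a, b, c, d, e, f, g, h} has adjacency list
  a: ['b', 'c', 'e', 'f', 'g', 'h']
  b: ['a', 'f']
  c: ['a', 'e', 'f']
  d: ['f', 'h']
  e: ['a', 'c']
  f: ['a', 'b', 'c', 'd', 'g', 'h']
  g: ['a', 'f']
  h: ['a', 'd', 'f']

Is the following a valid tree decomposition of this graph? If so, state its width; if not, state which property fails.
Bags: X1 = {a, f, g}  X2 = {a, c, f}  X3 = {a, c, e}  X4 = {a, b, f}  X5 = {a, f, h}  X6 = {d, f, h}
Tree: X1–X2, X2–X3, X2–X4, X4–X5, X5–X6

Every vertex of G appears in some bag (union = {a, b, c, d, e, f, g, h}); every edge is covered by a bag; and for each vertex v the set of bags containing v is connected in the bag tree. The decomposition is therefore valid. The largest bag has 3 vertices, so the width is 2.

Yes; width 2.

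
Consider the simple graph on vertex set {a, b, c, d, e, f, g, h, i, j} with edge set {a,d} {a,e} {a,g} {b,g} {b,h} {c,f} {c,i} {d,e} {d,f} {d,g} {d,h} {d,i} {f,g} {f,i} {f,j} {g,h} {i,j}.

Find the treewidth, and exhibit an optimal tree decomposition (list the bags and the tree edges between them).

Treewidth 2.
Bags: B1 = {d, f, i}  B2 = {d, f, g}  B3 = {d, g, h}  B4 = {c, f, i}  B5 = {a, d, g}  B6 = {b, g, h}  B7 = {f, i, j}  B8 = {a, d, e}
Tree: B1–B2, B2–B3, B1–B4, B3–B5, B3–B6, B4–B7, B5–B8

The largest bag has 3 vertices, giving width 2; this decomposition certifies tw(G) ≤ 2. For the lower bound, the 3 vertices {d, g, h} are pairwise adjacent, and any tree decomposition puts a clique entirely inside one bag — forcing width ≥ 2. Therefore the treewidth is 2.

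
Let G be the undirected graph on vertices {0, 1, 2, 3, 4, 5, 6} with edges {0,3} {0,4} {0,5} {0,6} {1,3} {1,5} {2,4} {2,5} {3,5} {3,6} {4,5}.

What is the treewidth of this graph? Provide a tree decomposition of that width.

Treewidth 2.
One such decomposition:
Bags: B1 = {0, 3, 5}  B2 = {0, 3, 6}  B3 = {1, 3, 5}  B4 = {0, 4, 5}  B5 = {2, 4, 5}
Tree: B1–B2, B1–B3, B1–B4, B4–B5

The largest bag has 3 vertices, giving width 2; this decomposition certifies tw(G) ≤ 2. On the other hand G contains the 3-clique {0, 3, 5}. A clique must lie in a single bag of any decomposition, so no decomposition can have width below 2. The upper and lower bounds meet at 2, so that is the treewidth.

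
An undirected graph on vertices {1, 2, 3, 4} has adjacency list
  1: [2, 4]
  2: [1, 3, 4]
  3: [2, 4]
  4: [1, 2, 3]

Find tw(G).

2

A width-2 tree decomposition is:
Bags: B1 = {1, 2, 4}  B2 = {2, 3, 4}
Tree: B1–B2
Every bag has size at most 3, so the width is 3 − 1 = 2 and tw(G) ≤ 2. Conversely, {1, 2, 4} is a clique of size 3, and the vertices of any clique must share a bag in every tree decomposition; so some bag has ≥ 3 vertices and tw(G) ≥ 2. Therefore the treewidth is 2.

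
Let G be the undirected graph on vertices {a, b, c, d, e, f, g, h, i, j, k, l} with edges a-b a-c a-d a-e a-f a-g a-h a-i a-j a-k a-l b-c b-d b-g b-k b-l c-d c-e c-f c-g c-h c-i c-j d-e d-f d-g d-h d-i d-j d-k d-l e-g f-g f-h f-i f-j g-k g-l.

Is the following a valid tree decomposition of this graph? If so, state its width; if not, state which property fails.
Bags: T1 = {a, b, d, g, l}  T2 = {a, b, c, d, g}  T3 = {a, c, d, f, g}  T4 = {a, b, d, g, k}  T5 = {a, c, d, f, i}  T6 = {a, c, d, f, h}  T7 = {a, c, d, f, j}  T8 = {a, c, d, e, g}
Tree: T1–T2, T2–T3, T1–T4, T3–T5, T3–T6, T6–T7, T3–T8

Vertex coverage: the bags together contain {a, b, c, d, e, f, g, h, i, j, k, l}, the full vertex set. Edge coverage: each edge of G has both endpoints in at least one bag. Running intersection: for every vertex, the bags containing it form a connected subtree. All three properties hold, so this is a valid tree decomposition of width max|bag| − 1 = 4, and hence tw(G) ≤ 4.

Yes; width 4.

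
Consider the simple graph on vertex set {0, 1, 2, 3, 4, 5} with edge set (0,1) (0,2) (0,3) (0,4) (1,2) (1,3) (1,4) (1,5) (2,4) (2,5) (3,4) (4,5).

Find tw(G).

A width-3 tree decomposition is:
Bags: B1 = {0, 1, 2, 4}  B2 = {1, 2, 4, 5}  B3 = {0, 1, 3, 4}
Tree: B1–B2, B1–B3
The largest bag has 4 vertices, giving width 3; this decomposition certifies tw(G) ≤ 3. For the lower bound, the 4 vertices {0, 1, 2, 4} are pairwise adjacent, and any tree decomposition puts a clique entirely inside one bag — forcing width ≥ 3. Hence tw(G) = 3 exactly.

3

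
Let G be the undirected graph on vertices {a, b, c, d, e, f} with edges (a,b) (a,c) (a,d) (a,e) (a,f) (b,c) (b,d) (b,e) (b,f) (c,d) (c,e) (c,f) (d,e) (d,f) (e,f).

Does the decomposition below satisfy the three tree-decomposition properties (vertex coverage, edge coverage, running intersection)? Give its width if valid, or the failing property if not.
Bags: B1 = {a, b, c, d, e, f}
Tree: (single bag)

Checking the three conditions: (i) the bags cover all of {a, b, c, d, e, f}; (ii) for each edge, some bag contains both endpoints; (iii) the bags containing any fixed vertex form a subtree. All hold, so the decomposition is valid with width 6 − 1 = 5.

Yes; width 5.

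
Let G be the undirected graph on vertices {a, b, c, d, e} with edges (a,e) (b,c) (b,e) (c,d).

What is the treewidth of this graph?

1

A width-1 tree decomposition is:
Bags: B1 = {c, d}  B2 = {b, c}  B3 = {b, e}  B4 = {a, e}
Tree: B1–B2, B2–B3, B3–B4
The largest bag has 2 vertices, giving width 1; this decomposition certifies tw(G) ≤ 1. G has an edge, so its treewidth is at least 1. Hence tw(G) = 1 exactly.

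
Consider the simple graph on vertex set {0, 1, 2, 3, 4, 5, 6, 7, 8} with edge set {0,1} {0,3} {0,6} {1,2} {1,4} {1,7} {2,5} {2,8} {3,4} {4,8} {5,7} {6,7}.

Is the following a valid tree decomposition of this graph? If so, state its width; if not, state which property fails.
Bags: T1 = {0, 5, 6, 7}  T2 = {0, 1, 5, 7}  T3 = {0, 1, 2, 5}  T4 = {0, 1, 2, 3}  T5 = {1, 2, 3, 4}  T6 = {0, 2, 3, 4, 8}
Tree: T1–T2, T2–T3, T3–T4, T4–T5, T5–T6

A tree decomposition must satisfy three properties: every vertex lies in some bag; for every edge, both endpoints lie together in some bag; and for every vertex, the bags containing it form a connected subtree. Here bags containing vertex 0 are not connected in the tree, so the decomposition is invalid.

No — bags containing vertex 0 are not connected in the tree.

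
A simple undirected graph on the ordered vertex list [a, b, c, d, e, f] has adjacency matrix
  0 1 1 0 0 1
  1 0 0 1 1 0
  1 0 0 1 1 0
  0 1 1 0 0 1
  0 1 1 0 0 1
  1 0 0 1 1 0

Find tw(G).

3

A width-3 tree decomposition is:
Bags: B1 = {a, b, d, e}  B2 = {a, c, d, e}  B3 = {a, d, e, f}
Tree: B1–B2, B2–B3
The largest bag has 4 vertices, giving width 3; this decomposition certifies tw(G) ≤ 3. For the lower bound: the 4 vertex sets {b,d}, {a,c}, {e}, {f} are disjoint, each induces a connected subgraph, and every pair is joined by at least one edge of G. Contracting each set to a single vertex therefore yields K_{4} as a minor, and since treewidth is minor-monotone, tw(G) ≥ tw(K_{4}) = 3. The upper and lower bounds meet at 3, so that is the treewidth.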